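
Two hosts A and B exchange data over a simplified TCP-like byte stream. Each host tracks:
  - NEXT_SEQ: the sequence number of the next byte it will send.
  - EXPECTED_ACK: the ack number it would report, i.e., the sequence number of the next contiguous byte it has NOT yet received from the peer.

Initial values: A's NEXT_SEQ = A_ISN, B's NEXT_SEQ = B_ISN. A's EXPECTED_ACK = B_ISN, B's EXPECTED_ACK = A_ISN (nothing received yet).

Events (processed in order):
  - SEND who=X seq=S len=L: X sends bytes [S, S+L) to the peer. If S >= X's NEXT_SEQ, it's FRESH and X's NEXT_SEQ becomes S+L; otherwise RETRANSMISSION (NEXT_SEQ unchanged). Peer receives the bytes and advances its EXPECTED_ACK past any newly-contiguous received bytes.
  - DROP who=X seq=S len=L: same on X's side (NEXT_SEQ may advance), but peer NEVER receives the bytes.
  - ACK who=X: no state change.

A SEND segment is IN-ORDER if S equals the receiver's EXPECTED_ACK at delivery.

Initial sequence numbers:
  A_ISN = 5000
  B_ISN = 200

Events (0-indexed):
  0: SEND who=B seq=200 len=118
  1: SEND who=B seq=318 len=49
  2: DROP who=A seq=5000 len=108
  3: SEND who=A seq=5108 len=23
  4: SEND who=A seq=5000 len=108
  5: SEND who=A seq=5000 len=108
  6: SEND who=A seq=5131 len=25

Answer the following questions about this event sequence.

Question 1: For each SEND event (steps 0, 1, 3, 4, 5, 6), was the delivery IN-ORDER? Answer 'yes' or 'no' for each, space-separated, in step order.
Step 0: SEND seq=200 -> in-order
Step 1: SEND seq=318 -> in-order
Step 3: SEND seq=5108 -> out-of-order
Step 4: SEND seq=5000 -> in-order
Step 5: SEND seq=5000 -> out-of-order
Step 6: SEND seq=5131 -> in-order

Answer: yes yes no yes no yes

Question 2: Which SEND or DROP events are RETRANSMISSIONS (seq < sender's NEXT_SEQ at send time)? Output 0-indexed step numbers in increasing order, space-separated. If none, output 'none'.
Step 0: SEND seq=200 -> fresh
Step 1: SEND seq=318 -> fresh
Step 2: DROP seq=5000 -> fresh
Step 3: SEND seq=5108 -> fresh
Step 4: SEND seq=5000 -> retransmit
Step 5: SEND seq=5000 -> retransmit
Step 6: SEND seq=5131 -> fresh

Answer: 4 5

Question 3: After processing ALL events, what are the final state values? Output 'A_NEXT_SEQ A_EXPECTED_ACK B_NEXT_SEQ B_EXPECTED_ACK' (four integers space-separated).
After event 0: A_seq=5000 A_ack=318 B_seq=318 B_ack=5000
After event 1: A_seq=5000 A_ack=367 B_seq=367 B_ack=5000
After event 2: A_seq=5108 A_ack=367 B_seq=367 B_ack=5000
After event 3: A_seq=5131 A_ack=367 B_seq=367 B_ack=5000
After event 4: A_seq=5131 A_ack=367 B_seq=367 B_ack=5131
After event 5: A_seq=5131 A_ack=367 B_seq=367 B_ack=5131
After event 6: A_seq=5156 A_ack=367 B_seq=367 B_ack=5156

Answer: 5156 367 367 5156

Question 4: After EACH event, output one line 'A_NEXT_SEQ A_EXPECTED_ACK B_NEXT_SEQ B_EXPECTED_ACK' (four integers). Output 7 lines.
5000 318 318 5000
5000 367 367 5000
5108 367 367 5000
5131 367 367 5000
5131 367 367 5131
5131 367 367 5131
5156 367 367 5156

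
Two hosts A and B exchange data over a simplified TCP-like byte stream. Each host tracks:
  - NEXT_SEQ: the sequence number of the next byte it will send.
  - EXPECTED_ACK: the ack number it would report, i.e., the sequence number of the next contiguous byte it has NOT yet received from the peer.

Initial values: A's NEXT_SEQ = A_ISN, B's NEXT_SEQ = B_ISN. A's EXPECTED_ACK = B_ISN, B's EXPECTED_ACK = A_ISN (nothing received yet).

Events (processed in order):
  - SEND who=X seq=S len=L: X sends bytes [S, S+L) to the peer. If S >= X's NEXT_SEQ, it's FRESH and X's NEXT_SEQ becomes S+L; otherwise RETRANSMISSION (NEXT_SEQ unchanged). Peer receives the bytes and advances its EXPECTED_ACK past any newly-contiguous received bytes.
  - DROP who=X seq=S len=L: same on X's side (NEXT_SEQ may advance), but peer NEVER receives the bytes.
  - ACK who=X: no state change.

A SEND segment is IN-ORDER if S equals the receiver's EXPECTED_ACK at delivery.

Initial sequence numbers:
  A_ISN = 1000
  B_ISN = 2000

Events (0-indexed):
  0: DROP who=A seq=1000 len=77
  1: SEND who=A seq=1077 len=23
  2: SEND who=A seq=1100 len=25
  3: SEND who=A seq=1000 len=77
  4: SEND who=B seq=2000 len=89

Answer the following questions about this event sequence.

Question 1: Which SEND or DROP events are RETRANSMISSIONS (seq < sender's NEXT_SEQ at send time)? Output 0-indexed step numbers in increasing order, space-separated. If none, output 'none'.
Step 0: DROP seq=1000 -> fresh
Step 1: SEND seq=1077 -> fresh
Step 2: SEND seq=1100 -> fresh
Step 3: SEND seq=1000 -> retransmit
Step 4: SEND seq=2000 -> fresh

Answer: 3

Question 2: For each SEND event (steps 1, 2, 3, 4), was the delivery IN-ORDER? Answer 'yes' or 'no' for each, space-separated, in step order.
Answer: no no yes yes

Derivation:
Step 1: SEND seq=1077 -> out-of-order
Step 2: SEND seq=1100 -> out-of-order
Step 3: SEND seq=1000 -> in-order
Step 4: SEND seq=2000 -> in-order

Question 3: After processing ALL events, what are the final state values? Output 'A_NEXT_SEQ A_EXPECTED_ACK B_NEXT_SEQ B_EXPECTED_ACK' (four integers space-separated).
After event 0: A_seq=1077 A_ack=2000 B_seq=2000 B_ack=1000
After event 1: A_seq=1100 A_ack=2000 B_seq=2000 B_ack=1000
After event 2: A_seq=1125 A_ack=2000 B_seq=2000 B_ack=1000
After event 3: A_seq=1125 A_ack=2000 B_seq=2000 B_ack=1125
After event 4: A_seq=1125 A_ack=2089 B_seq=2089 B_ack=1125

Answer: 1125 2089 2089 1125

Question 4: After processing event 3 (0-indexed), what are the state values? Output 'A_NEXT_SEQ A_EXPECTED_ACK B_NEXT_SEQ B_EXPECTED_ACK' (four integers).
After event 0: A_seq=1077 A_ack=2000 B_seq=2000 B_ack=1000
After event 1: A_seq=1100 A_ack=2000 B_seq=2000 B_ack=1000
After event 2: A_seq=1125 A_ack=2000 B_seq=2000 B_ack=1000
After event 3: A_seq=1125 A_ack=2000 B_seq=2000 B_ack=1125

1125 2000 2000 1125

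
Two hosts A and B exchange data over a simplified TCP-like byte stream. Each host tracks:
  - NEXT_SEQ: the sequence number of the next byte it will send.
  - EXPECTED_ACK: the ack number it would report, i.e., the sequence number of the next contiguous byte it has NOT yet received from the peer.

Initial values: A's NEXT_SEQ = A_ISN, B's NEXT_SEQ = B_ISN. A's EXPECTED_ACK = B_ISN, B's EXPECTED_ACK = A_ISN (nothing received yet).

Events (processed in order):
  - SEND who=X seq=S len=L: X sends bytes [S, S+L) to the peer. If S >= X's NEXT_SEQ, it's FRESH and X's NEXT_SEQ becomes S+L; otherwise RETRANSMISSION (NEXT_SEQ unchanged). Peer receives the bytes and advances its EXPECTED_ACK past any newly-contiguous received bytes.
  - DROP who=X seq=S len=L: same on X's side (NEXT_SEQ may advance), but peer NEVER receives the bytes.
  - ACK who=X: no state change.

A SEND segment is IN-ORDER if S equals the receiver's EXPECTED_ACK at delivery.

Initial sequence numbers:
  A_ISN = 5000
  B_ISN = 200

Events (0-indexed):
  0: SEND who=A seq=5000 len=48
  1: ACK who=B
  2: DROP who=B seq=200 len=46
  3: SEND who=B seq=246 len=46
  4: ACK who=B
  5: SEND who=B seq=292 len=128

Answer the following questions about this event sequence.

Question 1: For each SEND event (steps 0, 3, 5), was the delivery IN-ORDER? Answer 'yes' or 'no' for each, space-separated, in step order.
Step 0: SEND seq=5000 -> in-order
Step 3: SEND seq=246 -> out-of-order
Step 5: SEND seq=292 -> out-of-order

Answer: yes no no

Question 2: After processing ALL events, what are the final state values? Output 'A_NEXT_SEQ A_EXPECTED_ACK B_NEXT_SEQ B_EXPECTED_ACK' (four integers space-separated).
After event 0: A_seq=5048 A_ack=200 B_seq=200 B_ack=5048
After event 1: A_seq=5048 A_ack=200 B_seq=200 B_ack=5048
After event 2: A_seq=5048 A_ack=200 B_seq=246 B_ack=5048
After event 3: A_seq=5048 A_ack=200 B_seq=292 B_ack=5048
After event 4: A_seq=5048 A_ack=200 B_seq=292 B_ack=5048
After event 5: A_seq=5048 A_ack=200 B_seq=420 B_ack=5048

Answer: 5048 200 420 5048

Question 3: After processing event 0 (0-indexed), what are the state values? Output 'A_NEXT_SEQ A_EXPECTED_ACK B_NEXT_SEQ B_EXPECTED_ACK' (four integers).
After event 0: A_seq=5048 A_ack=200 B_seq=200 B_ack=5048

5048 200 200 5048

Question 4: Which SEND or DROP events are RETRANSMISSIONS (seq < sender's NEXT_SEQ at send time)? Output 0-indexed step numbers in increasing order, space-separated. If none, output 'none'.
Answer: none

Derivation:
Step 0: SEND seq=5000 -> fresh
Step 2: DROP seq=200 -> fresh
Step 3: SEND seq=246 -> fresh
Step 5: SEND seq=292 -> fresh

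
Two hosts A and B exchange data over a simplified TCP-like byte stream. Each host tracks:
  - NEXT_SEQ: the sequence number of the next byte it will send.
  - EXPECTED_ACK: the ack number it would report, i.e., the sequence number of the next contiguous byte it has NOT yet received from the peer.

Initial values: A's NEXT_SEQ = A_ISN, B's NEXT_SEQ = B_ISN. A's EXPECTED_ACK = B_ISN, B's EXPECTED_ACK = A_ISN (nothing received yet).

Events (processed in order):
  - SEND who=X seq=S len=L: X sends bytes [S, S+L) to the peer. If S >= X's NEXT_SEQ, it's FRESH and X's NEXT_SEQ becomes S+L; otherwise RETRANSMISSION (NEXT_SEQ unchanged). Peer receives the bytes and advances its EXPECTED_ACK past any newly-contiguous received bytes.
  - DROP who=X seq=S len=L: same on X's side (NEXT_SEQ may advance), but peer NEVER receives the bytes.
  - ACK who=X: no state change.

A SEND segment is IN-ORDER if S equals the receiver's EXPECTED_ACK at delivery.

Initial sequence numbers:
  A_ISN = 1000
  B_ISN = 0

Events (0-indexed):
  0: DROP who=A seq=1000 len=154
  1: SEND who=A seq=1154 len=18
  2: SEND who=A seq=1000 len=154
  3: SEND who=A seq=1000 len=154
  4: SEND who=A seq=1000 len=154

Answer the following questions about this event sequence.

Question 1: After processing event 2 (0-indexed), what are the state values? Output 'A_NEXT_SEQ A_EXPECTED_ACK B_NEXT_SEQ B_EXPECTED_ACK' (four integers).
After event 0: A_seq=1154 A_ack=0 B_seq=0 B_ack=1000
After event 1: A_seq=1172 A_ack=0 B_seq=0 B_ack=1000
After event 2: A_seq=1172 A_ack=0 B_seq=0 B_ack=1172

1172 0 0 1172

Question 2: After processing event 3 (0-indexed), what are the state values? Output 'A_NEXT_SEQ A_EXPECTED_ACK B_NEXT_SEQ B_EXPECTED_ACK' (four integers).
After event 0: A_seq=1154 A_ack=0 B_seq=0 B_ack=1000
After event 1: A_seq=1172 A_ack=0 B_seq=0 B_ack=1000
After event 2: A_seq=1172 A_ack=0 B_seq=0 B_ack=1172
After event 3: A_seq=1172 A_ack=0 B_seq=0 B_ack=1172

1172 0 0 1172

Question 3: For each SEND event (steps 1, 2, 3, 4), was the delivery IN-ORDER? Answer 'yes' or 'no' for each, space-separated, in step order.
Step 1: SEND seq=1154 -> out-of-order
Step 2: SEND seq=1000 -> in-order
Step 3: SEND seq=1000 -> out-of-order
Step 4: SEND seq=1000 -> out-of-order

Answer: no yes no no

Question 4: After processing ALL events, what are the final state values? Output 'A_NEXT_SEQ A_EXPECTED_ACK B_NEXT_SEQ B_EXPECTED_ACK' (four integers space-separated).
Answer: 1172 0 0 1172

Derivation:
After event 0: A_seq=1154 A_ack=0 B_seq=0 B_ack=1000
After event 1: A_seq=1172 A_ack=0 B_seq=0 B_ack=1000
After event 2: A_seq=1172 A_ack=0 B_seq=0 B_ack=1172
After event 3: A_seq=1172 A_ack=0 B_seq=0 B_ack=1172
After event 4: A_seq=1172 A_ack=0 B_seq=0 B_ack=1172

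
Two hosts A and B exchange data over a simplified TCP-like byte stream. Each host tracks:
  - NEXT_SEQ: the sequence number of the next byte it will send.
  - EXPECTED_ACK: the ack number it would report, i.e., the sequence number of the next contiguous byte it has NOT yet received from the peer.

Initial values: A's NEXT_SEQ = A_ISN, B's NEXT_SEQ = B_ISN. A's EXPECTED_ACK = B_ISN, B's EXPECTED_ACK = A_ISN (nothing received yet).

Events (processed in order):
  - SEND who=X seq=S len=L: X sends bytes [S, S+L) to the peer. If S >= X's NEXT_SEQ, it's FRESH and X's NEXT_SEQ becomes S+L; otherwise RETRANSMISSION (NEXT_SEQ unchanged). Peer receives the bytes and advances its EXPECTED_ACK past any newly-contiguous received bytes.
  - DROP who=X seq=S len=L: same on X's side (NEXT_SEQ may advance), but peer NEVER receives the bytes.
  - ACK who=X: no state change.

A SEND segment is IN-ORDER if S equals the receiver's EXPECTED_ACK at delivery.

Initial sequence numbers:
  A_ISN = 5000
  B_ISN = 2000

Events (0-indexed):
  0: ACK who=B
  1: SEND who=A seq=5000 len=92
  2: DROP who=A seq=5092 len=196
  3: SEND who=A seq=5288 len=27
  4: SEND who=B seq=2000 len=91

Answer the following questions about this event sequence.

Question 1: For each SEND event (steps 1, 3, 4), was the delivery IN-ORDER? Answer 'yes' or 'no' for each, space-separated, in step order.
Step 1: SEND seq=5000 -> in-order
Step 3: SEND seq=5288 -> out-of-order
Step 4: SEND seq=2000 -> in-order

Answer: yes no yes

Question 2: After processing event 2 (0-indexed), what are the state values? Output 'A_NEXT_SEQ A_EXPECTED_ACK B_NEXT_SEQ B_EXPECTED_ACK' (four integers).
After event 0: A_seq=5000 A_ack=2000 B_seq=2000 B_ack=5000
After event 1: A_seq=5092 A_ack=2000 B_seq=2000 B_ack=5092
After event 2: A_seq=5288 A_ack=2000 B_seq=2000 B_ack=5092

5288 2000 2000 5092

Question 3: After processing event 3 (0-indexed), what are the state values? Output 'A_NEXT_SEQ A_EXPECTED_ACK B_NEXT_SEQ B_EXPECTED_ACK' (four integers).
After event 0: A_seq=5000 A_ack=2000 B_seq=2000 B_ack=5000
After event 1: A_seq=5092 A_ack=2000 B_seq=2000 B_ack=5092
After event 2: A_seq=5288 A_ack=2000 B_seq=2000 B_ack=5092
After event 3: A_seq=5315 A_ack=2000 B_seq=2000 B_ack=5092

5315 2000 2000 5092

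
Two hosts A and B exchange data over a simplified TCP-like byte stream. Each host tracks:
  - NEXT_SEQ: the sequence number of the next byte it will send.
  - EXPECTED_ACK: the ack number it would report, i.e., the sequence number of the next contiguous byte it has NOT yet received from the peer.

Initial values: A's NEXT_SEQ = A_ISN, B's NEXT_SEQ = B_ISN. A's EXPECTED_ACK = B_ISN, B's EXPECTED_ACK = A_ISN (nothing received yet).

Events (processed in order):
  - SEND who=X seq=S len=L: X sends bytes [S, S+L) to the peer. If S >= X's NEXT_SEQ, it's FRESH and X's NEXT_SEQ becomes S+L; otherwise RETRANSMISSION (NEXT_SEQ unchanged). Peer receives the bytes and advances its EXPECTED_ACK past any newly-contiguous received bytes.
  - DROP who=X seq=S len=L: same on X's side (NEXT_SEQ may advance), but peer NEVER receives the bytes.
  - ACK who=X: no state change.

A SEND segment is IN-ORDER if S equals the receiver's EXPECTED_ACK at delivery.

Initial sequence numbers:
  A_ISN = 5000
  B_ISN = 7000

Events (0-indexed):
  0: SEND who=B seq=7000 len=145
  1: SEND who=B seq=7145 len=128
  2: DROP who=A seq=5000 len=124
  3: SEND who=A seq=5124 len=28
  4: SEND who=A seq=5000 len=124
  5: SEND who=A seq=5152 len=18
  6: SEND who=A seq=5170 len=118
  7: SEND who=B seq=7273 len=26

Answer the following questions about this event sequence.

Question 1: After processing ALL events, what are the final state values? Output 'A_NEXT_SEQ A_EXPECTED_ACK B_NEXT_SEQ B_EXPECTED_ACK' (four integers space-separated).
After event 0: A_seq=5000 A_ack=7145 B_seq=7145 B_ack=5000
After event 1: A_seq=5000 A_ack=7273 B_seq=7273 B_ack=5000
After event 2: A_seq=5124 A_ack=7273 B_seq=7273 B_ack=5000
After event 3: A_seq=5152 A_ack=7273 B_seq=7273 B_ack=5000
After event 4: A_seq=5152 A_ack=7273 B_seq=7273 B_ack=5152
After event 5: A_seq=5170 A_ack=7273 B_seq=7273 B_ack=5170
After event 6: A_seq=5288 A_ack=7273 B_seq=7273 B_ack=5288
After event 7: A_seq=5288 A_ack=7299 B_seq=7299 B_ack=5288

Answer: 5288 7299 7299 5288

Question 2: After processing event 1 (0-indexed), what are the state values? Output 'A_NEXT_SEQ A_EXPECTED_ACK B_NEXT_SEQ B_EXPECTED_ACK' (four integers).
After event 0: A_seq=5000 A_ack=7145 B_seq=7145 B_ack=5000
After event 1: A_seq=5000 A_ack=7273 B_seq=7273 B_ack=5000

5000 7273 7273 5000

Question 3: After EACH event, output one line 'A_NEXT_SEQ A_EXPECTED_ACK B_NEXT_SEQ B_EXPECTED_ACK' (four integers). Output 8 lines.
5000 7145 7145 5000
5000 7273 7273 5000
5124 7273 7273 5000
5152 7273 7273 5000
5152 7273 7273 5152
5170 7273 7273 5170
5288 7273 7273 5288
5288 7299 7299 5288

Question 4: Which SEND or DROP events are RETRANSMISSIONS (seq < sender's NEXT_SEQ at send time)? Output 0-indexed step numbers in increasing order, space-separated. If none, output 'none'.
Answer: 4

Derivation:
Step 0: SEND seq=7000 -> fresh
Step 1: SEND seq=7145 -> fresh
Step 2: DROP seq=5000 -> fresh
Step 3: SEND seq=5124 -> fresh
Step 4: SEND seq=5000 -> retransmit
Step 5: SEND seq=5152 -> fresh
Step 6: SEND seq=5170 -> fresh
Step 7: SEND seq=7273 -> fresh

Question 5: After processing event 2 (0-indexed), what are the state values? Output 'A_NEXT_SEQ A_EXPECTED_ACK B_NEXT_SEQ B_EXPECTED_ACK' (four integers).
After event 0: A_seq=5000 A_ack=7145 B_seq=7145 B_ack=5000
After event 1: A_seq=5000 A_ack=7273 B_seq=7273 B_ack=5000
After event 2: A_seq=5124 A_ack=7273 B_seq=7273 B_ack=5000

5124 7273 7273 5000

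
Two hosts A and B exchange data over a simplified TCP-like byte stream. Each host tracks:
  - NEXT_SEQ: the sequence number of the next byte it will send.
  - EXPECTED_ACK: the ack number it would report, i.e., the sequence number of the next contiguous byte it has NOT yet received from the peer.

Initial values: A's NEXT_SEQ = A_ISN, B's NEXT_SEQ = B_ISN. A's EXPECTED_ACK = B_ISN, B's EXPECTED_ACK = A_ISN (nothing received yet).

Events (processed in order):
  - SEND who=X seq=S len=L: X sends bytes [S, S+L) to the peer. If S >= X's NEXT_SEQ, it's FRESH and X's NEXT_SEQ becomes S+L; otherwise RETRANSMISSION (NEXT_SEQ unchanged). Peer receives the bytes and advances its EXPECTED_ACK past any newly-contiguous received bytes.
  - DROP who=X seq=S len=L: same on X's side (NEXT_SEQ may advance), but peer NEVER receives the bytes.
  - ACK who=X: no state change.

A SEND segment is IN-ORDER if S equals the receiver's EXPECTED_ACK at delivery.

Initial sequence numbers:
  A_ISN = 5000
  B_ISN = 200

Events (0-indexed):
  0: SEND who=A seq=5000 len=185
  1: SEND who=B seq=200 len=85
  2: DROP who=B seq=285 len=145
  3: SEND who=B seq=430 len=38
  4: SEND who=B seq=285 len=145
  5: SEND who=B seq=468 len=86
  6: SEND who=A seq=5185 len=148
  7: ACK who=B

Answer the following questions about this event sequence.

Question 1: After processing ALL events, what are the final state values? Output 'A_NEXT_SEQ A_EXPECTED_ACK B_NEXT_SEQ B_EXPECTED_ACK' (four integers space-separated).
Answer: 5333 554 554 5333

Derivation:
After event 0: A_seq=5185 A_ack=200 B_seq=200 B_ack=5185
After event 1: A_seq=5185 A_ack=285 B_seq=285 B_ack=5185
After event 2: A_seq=5185 A_ack=285 B_seq=430 B_ack=5185
After event 3: A_seq=5185 A_ack=285 B_seq=468 B_ack=5185
After event 4: A_seq=5185 A_ack=468 B_seq=468 B_ack=5185
After event 5: A_seq=5185 A_ack=554 B_seq=554 B_ack=5185
After event 6: A_seq=5333 A_ack=554 B_seq=554 B_ack=5333
After event 7: A_seq=5333 A_ack=554 B_seq=554 B_ack=5333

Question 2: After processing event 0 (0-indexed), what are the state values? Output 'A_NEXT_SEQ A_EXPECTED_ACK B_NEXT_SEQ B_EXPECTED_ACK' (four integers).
After event 0: A_seq=5185 A_ack=200 B_seq=200 B_ack=5185

5185 200 200 5185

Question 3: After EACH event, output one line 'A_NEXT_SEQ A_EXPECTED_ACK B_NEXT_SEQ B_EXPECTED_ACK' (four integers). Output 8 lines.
5185 200 200 5185
5185 285 285 5185
5185 285 430 5185
5185 285 468 5185
5185 468 468 5185
5185 554 554 5185
5333 554 554 5333
5333 554 554 5333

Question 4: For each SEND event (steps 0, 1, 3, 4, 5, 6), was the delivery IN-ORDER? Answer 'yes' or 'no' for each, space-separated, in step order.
Step 0: SEND seq=5000 -> in-order
Step 1: SEND seq=200 -> in-order
Step 3: SEND seq=430 -> out-of-order
Step 4: SEND seq=285 -> in-order
Step 5: SEND seq=468 -> in-order
Step 6: SEND seq=5185 -> in-order

Answer: yes yes no yes yes yes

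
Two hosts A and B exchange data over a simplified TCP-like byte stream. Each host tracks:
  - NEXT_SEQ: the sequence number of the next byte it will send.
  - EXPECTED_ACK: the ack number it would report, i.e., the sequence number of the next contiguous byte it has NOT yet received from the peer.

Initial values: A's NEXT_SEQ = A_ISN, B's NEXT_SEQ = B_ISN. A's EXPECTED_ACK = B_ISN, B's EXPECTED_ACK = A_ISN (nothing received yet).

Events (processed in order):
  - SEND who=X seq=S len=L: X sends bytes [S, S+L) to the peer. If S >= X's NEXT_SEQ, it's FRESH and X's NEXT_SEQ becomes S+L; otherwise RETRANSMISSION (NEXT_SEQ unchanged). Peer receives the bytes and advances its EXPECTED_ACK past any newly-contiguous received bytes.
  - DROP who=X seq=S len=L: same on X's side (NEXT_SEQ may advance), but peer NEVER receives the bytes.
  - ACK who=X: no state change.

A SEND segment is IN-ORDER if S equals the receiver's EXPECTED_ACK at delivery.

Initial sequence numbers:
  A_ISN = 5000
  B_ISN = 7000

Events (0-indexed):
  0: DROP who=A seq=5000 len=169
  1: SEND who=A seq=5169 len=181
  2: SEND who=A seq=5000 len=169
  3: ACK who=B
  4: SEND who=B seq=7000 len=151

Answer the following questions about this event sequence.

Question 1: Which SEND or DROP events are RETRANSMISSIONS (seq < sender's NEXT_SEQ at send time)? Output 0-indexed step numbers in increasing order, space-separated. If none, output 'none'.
Step 0: DROP seq=5000 -> fresh
Step 1: SEND seq=5169 -> fresh
Step 2: SEND seq=5000 -> retransmit
Step 4: SEND seq=7000 -> fresh

Answer: 2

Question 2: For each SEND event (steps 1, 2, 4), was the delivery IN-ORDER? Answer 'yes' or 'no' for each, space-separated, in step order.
Step 1: SEND seq=5169 -> out-of-order
Step 2: SEND seq=5000 -> in-order
Step 4: SEND seq=7000 -> in-order

Answer: no yes yes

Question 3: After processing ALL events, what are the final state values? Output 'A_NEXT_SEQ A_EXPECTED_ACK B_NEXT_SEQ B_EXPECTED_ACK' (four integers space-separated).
After event 0: A_seq=5169 A_ack=7000 B_seq=7000 B_ack=5000
After event 1: A_seq=5350 A_ack=7000 B_seq=7000 B_ack=5000
After event 2: A_seq=5350 A_ack=7000 B_seq=7000 B_ack=5350
After event 3: A_seq=5350 A_ack=7000 B_seq=7000 B_ack=5350
After event 4: A_seq=5350 A_ack=7151 B_seq=7151 B_ack=5350

Answer: 5350 7151 7151 5350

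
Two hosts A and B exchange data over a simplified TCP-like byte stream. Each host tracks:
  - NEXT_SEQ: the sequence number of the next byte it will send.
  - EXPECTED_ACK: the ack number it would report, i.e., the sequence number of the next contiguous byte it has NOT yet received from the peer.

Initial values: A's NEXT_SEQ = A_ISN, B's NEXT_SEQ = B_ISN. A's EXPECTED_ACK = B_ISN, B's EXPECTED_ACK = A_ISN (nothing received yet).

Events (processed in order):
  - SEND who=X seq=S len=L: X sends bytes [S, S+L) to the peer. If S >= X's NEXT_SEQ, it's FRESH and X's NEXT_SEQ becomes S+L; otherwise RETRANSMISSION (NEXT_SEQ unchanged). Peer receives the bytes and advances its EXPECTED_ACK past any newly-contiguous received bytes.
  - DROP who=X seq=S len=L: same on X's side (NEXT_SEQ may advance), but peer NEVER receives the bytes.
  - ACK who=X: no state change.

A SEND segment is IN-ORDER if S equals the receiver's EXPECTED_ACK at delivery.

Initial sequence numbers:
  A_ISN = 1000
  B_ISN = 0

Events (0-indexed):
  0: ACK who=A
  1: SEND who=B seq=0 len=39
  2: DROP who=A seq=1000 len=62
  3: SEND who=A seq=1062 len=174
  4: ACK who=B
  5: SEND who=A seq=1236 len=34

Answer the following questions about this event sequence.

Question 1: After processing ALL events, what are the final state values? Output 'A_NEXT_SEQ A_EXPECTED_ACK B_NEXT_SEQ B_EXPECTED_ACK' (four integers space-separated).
After event 0: A_seq=1000 A_ack=0 B_seq=0 B_ack=1000
After event 1: A_seq=1000 A_ack=39 B_seq=39 B_ack=1000
After event 2: A_seq=1062 A_ack=39 B_seq=39 B_ack=1000
After event 3: A_seq=1236 A_ack=39 B_seq=39 B_ack=1000
After event 4: A_seq=1236 A_ack=39 B_seq=39 B_ack=1000
After event 5: A_seq=1270 A_ack=39 B_seq=39 B_ack=1000

Answer: 1270 39 39 1000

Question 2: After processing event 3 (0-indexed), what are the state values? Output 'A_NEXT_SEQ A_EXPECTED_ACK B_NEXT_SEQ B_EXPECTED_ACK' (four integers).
After event 0: A_seq=1000 A_ack=0 B_seq=0 B_ack=1000
After event 1: A_seq=1000 A_ack=39 B_seq=39 B_ack=1000
After event 2: A_seq=1062 A_ack=39 B_seq=39 B_ack=1000
After event 3: A_seq=1236 A_ack=39 B_seq=39 B_ack=1000

1236 39 39 1000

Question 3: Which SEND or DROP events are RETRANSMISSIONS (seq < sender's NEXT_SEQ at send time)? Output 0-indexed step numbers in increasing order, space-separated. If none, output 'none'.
Answer: none

Derivation:
Step 1: SEND seq=0 -> fresh
Step 2: DROP seq=1000 -> fresh
Step 3: SEND seq=1062 -> fresh
Step 5: SEND seq=1236 -> fresh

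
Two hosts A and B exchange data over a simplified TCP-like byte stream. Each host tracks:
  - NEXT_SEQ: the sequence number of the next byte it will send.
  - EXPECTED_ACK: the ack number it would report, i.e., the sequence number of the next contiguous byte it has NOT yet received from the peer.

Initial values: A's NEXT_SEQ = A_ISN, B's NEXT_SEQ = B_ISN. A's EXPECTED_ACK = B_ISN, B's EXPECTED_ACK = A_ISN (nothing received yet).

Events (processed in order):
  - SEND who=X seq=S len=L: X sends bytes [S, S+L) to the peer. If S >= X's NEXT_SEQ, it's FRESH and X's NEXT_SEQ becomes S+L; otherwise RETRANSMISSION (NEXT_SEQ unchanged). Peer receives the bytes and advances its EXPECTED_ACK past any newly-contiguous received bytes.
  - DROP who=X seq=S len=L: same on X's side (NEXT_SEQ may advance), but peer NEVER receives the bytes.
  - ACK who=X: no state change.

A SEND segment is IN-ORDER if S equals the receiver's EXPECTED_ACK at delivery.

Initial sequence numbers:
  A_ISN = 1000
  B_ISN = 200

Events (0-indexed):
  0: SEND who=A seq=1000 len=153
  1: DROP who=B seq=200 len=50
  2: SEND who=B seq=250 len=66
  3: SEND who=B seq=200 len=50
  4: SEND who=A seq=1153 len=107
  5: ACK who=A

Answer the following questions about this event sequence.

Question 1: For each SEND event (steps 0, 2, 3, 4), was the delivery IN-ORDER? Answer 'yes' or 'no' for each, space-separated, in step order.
Step 0: SEND seq=1000 -> in-order
Step 2: SEND seq=250 -> out-of-order
Step 3: SEND seq=200 -> in-order
Step 4: SEND seq=1153 -> in-order

Answer: yes no yes yes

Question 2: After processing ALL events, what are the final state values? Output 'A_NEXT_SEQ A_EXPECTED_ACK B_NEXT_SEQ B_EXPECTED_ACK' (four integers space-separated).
After event 0: A_seq=1153 A_ack=200 B_seq=200 B_ack=1153
After event 1: A_seq=1153 A_ack=200 B_seq=250 B_ack=1153
After event 2: A_seq=1153 A_ack=200 B_seq=316 B_ack=1153
After event 3: A_seq=1153 A_ack=316 B_seq=316 B_ack=1153
After event 4: A_seq=1260 A_ack=316 B_seq=316 B_ack=1260
After event 5: A_seq=1260 A_ack=316 B_seq=316 B_ack=1260

Answer: 1260 316 316 1260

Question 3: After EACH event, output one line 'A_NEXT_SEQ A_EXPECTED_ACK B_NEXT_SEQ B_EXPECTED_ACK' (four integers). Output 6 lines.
1153 200 200 1153
1153 200 250 1153
1153 200 316 1153
1153 316 316 1153
1260 316 316 1260
1260 316 316 1260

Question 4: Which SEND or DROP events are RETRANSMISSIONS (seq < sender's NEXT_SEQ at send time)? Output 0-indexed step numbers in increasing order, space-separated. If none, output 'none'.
Answer: 3

Derivation:
Step 0: SEND seq=1000 -> fresh
Step 1: DROP seq=200 -> fresh
Step 2: SEND seq=250 -> fresh
Step 3: SEND seq=200 -> retransmit
Step 4: SEND seq=1153 -> fresh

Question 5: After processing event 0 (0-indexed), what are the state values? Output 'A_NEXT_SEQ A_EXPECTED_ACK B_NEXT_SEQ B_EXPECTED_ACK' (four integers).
After event 0: A_seq=1153 A_ack=200 B_seq=200 B_ack=1153

1153 200 200 1153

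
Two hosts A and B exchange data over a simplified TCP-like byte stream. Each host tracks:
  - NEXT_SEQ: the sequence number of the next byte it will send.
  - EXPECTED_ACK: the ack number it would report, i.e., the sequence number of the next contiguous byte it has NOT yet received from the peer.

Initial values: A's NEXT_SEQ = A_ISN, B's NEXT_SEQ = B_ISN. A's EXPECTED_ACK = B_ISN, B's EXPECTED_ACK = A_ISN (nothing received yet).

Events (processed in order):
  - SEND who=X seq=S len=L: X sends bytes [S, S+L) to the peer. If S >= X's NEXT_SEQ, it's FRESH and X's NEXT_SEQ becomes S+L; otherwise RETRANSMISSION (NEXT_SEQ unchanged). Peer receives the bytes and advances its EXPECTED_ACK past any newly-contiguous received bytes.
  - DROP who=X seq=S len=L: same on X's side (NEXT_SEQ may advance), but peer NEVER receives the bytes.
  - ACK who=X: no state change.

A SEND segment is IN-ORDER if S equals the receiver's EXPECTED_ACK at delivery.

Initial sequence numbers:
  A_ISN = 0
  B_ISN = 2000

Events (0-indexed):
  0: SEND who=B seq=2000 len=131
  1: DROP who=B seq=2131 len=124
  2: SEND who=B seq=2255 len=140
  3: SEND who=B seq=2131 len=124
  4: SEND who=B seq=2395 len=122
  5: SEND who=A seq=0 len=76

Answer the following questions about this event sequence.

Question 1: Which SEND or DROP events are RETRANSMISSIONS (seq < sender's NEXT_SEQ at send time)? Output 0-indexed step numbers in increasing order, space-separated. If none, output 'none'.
Answer: 3

Derivation:
Step 0: SEND seq=2000 -> fresh
Step 1: DROP seq=2131 -> fresh
Step 2: SEND seq=2255 -> fresh
Step 3: SEND seq=2131 -> retransmit
Step 4: SEND seq=2395 -> fresh
Step 5: SEND seq=0 -> fresh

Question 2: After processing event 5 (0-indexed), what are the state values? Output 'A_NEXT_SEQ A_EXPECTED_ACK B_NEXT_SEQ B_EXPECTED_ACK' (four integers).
After event 0: A_seq=0 A_ack=2131 B_seq=2131 B_ack=0
After event 1: A_seq=0 A_ack=2131 B_seq=2255 B_ack=0
After event 2: A_seq=0 A_ack=2131 B_seq=2395 B_ack=0
After event 3: A_seq=0 A_ack=2395 B_seq=2395 B_ack=0
After event 4: A_seq=0 A_ack=2517 B_seq=2517 B_ack=0
After event 5: A_seq=76 A_ack=2517 B_seq=2517 B_ack=76

76 2517 2517 76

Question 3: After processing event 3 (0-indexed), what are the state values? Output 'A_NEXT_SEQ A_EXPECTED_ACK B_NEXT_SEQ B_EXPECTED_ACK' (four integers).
After event 0: A_seq=0 A_ack=2131 B_seq=2131 B_ack=0
After event 1: A_seq=0 A_ack=2131 B_seq=2255 B_ack=0
After event 2: A_seq=0 A_ack=2131 B_seq=2395 B_ack=0
After event 3: A_seq=0 A_ack=2395 B_seq=2395 B_ack=0

0 2395 2395 0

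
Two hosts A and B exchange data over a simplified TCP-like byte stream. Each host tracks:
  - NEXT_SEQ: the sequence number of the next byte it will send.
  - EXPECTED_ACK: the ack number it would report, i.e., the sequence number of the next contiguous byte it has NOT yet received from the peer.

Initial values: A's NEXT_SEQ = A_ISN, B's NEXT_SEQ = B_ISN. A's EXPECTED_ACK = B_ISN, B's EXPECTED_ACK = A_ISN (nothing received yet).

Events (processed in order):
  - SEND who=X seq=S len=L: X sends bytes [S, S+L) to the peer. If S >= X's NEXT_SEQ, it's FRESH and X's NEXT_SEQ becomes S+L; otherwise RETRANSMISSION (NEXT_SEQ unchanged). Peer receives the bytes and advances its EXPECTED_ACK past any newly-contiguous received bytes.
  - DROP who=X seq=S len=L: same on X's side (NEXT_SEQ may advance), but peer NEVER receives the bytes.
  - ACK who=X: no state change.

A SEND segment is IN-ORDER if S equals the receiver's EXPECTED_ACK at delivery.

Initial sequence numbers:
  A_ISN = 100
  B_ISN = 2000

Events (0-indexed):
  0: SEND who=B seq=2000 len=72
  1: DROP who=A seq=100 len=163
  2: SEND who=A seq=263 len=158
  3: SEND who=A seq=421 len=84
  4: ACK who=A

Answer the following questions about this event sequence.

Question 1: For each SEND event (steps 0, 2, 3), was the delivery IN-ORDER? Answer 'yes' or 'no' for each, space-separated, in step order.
Step 0: SEND seq=2000 -> in-order
Step 2: SEND seq=263 -> out-of-order
Step 3: SEND seq=421 -> out-of-order

Answer: yes no no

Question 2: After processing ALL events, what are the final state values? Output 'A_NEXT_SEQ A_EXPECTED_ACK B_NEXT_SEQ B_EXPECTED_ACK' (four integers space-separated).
Answer: 505 2072 2072 100

Derivation:
After event 0: A_seq=100 A_ack=2072 B_seq=2072 B_ack=100
After event 1: A_seq=263 A_ack=2072 B_seq=2072 B_ack=100
After event 2: A_seq=421 A_ack=2072 B_seq=2072 B_ack=100
After event 3: A_seq=505 A_ack=2072 B_seq=2072 B_ack=100
After event 4: A_seq=505 A_ack=2072 B_seq=2072 B_ack=100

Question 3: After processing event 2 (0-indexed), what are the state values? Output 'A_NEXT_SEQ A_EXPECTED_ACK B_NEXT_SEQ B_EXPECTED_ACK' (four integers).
After event 0: A_seq=100 A_ack=2072 B_seq=2072 B_ack=100
After event 1: A_seq=263 A_ack=2072 B_seq=2072 B_ack=100
After event 2: A_seq=421 A_ack=2072 B_seq=2072 B_ack=100

421 2072 2072 100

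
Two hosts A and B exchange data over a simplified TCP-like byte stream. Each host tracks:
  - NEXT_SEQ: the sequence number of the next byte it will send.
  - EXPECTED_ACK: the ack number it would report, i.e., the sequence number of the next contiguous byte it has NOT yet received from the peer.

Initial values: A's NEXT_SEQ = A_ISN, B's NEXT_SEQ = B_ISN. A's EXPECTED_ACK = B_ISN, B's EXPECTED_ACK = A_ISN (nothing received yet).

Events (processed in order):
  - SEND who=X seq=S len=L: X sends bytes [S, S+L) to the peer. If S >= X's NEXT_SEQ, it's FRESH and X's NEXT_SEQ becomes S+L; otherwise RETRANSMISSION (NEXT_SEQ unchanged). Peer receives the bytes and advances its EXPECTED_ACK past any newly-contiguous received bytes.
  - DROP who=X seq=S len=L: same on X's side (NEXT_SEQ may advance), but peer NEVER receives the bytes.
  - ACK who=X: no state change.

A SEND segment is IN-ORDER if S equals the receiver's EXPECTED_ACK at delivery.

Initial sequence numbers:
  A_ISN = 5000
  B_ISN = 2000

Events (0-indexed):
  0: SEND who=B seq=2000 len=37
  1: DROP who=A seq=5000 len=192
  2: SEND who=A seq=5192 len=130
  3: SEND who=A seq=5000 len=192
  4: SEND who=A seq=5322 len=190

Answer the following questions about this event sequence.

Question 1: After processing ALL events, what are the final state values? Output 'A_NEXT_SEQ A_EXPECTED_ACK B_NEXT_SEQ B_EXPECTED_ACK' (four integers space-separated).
After event 0: A_seq=5000 A_ack=2037 B_seq=2037 B_ack=5000
After event 1: A_seq=5192 A_ack=2037 B_seq=2037 B_ack=5000
After event 2: A_seq=5322 A_ack=2037 B_seq=2037 B_ack=5000
After event 3: A_seq=5322 A_ack=2037 B_seq=2037 B_ack=5322
After event 4: A_seq=5512 A_ack=2037 B_seq=2037 B_ack=5512

Answer: 5512 2037 2037 5512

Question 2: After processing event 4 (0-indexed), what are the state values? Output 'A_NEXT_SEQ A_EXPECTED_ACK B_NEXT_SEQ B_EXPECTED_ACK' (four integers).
After event 0: A_seq=5000 A_ack=2037 B_seq=2037 B_ack=5000
After event 1: A_seq=5192 A_ack=2037 B_seq=2037 B_ack=5000
After event 2: A_seq=5322 A_ack=2037 B_seq=2037 B_ack=5000
After event 3: A_seq=5322 A_ack=2037 B_seq=2037 B_ack=5322
After event 4: A_seq=5512 A_ack=2037 B_seq=2037 B_ack=5512

5512 2037 2037 5512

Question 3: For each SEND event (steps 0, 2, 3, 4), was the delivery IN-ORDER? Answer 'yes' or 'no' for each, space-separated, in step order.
Answer: yes no yes yes

Derivation:
Step 0: SEND seq=2000 -> in-order
Step 2: SEND seq=5192 -> out-of-order
Step 3: SEND seq=5000 -> in-order
Step 4: SEND seq=5322 -> in-order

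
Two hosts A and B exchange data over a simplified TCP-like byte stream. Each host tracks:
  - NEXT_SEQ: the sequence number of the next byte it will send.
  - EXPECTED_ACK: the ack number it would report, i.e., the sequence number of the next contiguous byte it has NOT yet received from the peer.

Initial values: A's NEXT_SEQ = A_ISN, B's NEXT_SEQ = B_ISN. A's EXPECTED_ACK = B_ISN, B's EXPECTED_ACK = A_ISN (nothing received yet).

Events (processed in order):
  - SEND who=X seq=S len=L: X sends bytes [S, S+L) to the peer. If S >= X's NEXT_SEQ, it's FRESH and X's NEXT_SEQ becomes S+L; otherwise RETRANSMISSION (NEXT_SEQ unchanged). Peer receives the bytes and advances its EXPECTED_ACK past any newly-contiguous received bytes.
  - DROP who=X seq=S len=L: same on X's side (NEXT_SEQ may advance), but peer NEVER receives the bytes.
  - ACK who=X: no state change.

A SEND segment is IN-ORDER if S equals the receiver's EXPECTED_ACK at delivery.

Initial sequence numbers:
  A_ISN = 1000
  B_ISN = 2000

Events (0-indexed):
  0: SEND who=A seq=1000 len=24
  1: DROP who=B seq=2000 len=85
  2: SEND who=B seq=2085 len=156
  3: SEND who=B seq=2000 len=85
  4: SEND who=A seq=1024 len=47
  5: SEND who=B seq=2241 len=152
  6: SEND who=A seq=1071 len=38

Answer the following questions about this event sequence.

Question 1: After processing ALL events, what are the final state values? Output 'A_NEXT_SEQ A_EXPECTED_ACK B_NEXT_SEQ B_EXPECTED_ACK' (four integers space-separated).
Answer: 1109 2393 2393 1109

Derivation:
After event 0: A_seq=1024 A_ack=2000 B_seq=2000 B_ack=1024
After event 1: A_seq=1024 A_ack=2000 B_seq=2085 B_ack=1024
After event 2: A_seq=1024 A_ack=2000 B_seq=2241 B_ack=1024
After event 3: A_seq=1024 A_ack=2241 B_seq=2241 B_ack=1024
After event 4: A_seq=1071 A_ack=2241 B_seq=2241 B_ack=1071
After event 5: A_seq=1071 A_ack=2393 B_seq=2393 B_ack=1071
After event 6: A_seq=1109 A_ack=2393 B_seq=2393 B_ack=1109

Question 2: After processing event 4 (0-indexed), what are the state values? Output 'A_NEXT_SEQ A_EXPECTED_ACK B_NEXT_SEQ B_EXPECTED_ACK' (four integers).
After event 0: A_seq=1024 A_ack=2000 B_seq=2000 B_ack=1024
After event 1: A_seq=1024 A_ack=2000 B_seq=2085 B_ack=1024
After event 2: A_seq=1024 A_ack=2000 B_seq=2241 B_ack=1024
After event 3: A_seq=1024 A_ack=2241 B_seq=2241 B_ack=1024
After event 4: A_seq=1071 A_ack=2241 B_seq=2241 B_ack=1071

1071 2241 2241 1071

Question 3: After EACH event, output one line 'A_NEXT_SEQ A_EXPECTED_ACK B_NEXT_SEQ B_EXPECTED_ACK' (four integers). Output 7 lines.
1024 2000 2000 1024
1024 2000 2085 1024
1024 2000 2241 1024
1024 2241 2241 1024
1071 2241 2241 1071
1071 2393 2393 1071
1109 2393 2393 1109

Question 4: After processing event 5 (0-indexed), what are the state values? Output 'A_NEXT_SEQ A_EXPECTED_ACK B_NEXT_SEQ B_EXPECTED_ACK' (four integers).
After event 0: A_seq=1024 A_ack=2000 B_seq=2000 B_ack=1024
After event 1: A_seq=1024 A_ack=2000 B_seq=2085 B_ack=1024
After event 2: A_seq=1024 A_ack=2000 B_seq=2241 B_ack=1024
After event 3: A_seq=1024 A_ack=2241 B_seq=2241 B_ack=1024
After event 4: A_seq=1071 A_ack=2241 B_seq=2241 B_ack=1071
After event 5: A_seq=1071 A_ack=2393 B_seq=2393 B_ack=1071

1071 2393 2393 1071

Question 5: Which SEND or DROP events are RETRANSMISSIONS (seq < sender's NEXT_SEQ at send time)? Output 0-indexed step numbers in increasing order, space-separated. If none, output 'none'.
Step 0: SEND seq=1000 -> fresh
Step 1: DROP seq=2000 -> fresh
Step 2: SEND seq=2085 -> fresh
Step 3: SEND seq=2000 -> retransmit
Step 4: SEND seq=1024 -> fresh
Step 5: SEND seq=2241 -> fresh
Step 6: SEND seq=1071 -> fresh

Answer: 3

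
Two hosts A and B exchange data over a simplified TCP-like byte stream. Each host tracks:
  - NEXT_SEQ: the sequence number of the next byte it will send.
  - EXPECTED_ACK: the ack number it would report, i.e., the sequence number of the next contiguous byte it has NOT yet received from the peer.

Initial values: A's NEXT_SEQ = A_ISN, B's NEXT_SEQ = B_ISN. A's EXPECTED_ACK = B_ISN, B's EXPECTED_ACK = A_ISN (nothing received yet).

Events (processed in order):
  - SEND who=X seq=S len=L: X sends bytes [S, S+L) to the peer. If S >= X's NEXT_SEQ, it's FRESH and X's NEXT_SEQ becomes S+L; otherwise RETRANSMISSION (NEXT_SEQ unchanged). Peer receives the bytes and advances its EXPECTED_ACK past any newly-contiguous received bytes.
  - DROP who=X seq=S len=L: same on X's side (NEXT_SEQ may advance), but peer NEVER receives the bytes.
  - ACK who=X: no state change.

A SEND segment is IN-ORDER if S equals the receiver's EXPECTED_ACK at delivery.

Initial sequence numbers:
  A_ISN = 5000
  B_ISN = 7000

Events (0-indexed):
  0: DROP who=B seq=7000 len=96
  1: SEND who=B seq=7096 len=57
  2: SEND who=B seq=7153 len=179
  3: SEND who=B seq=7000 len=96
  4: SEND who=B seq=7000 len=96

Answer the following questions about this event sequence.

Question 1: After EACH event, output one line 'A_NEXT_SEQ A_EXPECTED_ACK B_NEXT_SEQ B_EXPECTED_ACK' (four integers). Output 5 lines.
5000 7000 7096 5000
5000 7000 7153 5000
5000 7000 7332 5000
5000 7332 7332 5000
5000 7332 7332 5000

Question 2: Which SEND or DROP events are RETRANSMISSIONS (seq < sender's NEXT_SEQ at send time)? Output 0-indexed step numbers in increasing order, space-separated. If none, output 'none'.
Answer: 3 4

Derivation:
Step 0: DROP seq=7000 -> fresh
Step 1: SEND seq=7096 -> fresh
Step 2: SEND seq=7153 -> fresh
Step 3: SEND seq=7000 -> retransmit
Step 4: SEND seq=7000 -> retransmit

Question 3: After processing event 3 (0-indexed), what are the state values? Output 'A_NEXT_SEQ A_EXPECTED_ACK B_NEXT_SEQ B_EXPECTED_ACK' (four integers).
After event 0: A_seq=5000 A_ack=7000 B_seq=7096 B_ack=5000
After event 1: A_seq=5000 A_ack=7000 B_seq=7153 B_ack=5000
After event 2: A_seq=5000 A_ack=7000 B_seq=7332 B_ack=5000
After event 3: A_seq=5000 A_ack=7332 B_seq=7332 B_ack=5000

5000 7332 7332 5000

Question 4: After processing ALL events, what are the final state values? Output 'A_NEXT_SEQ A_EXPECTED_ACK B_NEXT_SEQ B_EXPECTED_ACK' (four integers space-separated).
Answer: 5000 7332 7332 5000

Derivation:
After event 0: A_seq=5000 A_ack=7000 B_seq=7096 B_ack=5000
After event 1: A_seq=5000 A_ack=7000 B_seq=7153 B_ack=5000
After event 2: A_seq=5000 A_ack=7000 B_seq=7332 B_ack=5000
After event 3: A_seq=5000 A_ack=7332 B_seq=7332 B_ack=5000
After event 4: A_seq=5000 A_ack=7332 B_seq=7332 B_ack=5000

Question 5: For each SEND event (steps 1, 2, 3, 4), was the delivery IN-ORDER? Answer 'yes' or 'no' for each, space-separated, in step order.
Step 1: SEND seq=7096 -> out-of-order
Step 2: SEND seq=7153 -> out-of-order
Step 3: SEND seq=7000 -> in-order
Step 4: SEND seq=7000 -> out-of-order

Answer: no no yes no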